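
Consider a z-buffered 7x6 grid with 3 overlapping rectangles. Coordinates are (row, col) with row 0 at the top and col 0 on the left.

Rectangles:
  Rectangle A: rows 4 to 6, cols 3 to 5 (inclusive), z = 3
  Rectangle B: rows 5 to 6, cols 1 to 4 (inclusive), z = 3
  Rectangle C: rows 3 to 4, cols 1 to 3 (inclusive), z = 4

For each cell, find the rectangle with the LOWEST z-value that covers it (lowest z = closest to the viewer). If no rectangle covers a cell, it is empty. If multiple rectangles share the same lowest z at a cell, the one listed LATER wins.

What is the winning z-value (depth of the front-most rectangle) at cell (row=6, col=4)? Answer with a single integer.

Answer: 3

Derivation:
Check cell (6,4):
  A: rows 4-6 cols 3-5 z=3 -> covers; best now A (z=3)
  B: rows 5-6 cols 1-4 z=3 -> covers; best now B (z=3)
  C: rows 3-4 cols 1-3 -> outside (row miss)
Winner: B at z=3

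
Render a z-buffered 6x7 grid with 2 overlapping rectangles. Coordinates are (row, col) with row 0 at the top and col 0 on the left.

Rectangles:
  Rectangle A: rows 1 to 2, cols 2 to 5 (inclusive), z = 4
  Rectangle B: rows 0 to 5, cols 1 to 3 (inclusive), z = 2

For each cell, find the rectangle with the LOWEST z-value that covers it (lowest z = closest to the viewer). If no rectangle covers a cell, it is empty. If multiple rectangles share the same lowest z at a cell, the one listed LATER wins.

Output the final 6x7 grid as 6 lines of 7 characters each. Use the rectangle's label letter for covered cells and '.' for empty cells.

.BBB...
.BBBAA.
.BBBAA.
.BBB...
.BBB...
.BBB...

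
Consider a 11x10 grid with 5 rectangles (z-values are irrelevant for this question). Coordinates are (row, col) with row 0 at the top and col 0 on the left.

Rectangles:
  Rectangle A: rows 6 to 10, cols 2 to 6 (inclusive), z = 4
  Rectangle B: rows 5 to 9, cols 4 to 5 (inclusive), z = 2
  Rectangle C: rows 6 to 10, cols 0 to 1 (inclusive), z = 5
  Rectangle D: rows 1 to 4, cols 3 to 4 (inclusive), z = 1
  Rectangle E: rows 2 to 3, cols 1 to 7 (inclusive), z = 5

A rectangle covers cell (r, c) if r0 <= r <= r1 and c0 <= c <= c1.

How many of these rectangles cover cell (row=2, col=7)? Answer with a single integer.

Answer: 1

Derivation:
Check cell (2,7):
  A: rows 6-10 cols 2-6 -> outside (row miss)
  B: rows 5-9 cols 4-5 -> outside (row miss)
  C: rows 6-10 cols 0-1 -> outside (row miss)
  D: rows 1-4 cols 3-4 -> outside (col miss)
  E: rows 2-3 cols 1-7 -> covers
Count covering = 1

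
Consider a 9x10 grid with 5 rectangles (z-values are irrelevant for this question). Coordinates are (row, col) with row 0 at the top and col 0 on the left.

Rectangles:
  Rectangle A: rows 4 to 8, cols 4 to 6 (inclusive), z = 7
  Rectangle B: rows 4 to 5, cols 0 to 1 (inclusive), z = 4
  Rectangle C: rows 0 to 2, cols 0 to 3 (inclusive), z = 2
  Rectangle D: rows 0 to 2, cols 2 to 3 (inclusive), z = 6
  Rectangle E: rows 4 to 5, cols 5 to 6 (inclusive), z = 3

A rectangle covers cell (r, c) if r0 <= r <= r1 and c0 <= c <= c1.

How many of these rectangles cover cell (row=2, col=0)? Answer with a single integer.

Check cell (2,0):
  A: rows 4-8 cols 4-6 -> outside (row miss)
  B: rows 4-5 cols 0-1 -> outside (row miss)
  C: rows 0-2 cols 0-3 -> covers
  D: rows 0-2 cols 2-3 -> outside (col miss)
  E: rows 4-5 cols 5-6 -> outside (row miss)
Count covering = 1

Answer: 1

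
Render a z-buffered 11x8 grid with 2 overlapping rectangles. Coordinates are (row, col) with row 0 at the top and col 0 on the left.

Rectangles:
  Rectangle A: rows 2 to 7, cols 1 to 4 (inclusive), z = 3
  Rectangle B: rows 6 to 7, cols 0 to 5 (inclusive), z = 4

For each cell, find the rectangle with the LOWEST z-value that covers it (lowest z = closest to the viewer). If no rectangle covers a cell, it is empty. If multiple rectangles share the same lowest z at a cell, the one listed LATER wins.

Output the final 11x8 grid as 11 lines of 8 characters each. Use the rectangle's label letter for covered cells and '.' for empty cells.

........
........
.AAAA...
.AAAA...
.AAAA...
.AAAA...
BAAAAB..
BAAAAB..
........
........
........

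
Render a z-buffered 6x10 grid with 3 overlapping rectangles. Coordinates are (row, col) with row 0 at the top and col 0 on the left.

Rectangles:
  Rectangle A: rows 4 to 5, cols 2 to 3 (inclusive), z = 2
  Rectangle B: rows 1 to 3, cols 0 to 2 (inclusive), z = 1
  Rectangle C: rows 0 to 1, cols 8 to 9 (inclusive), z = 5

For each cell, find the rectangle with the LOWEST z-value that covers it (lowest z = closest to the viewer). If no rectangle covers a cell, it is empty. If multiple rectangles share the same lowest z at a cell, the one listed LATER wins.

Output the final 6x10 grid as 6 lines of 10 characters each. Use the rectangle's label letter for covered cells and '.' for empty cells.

........CC
BBB.....CC
BBB.......
BBB.......
..AA......
..AA......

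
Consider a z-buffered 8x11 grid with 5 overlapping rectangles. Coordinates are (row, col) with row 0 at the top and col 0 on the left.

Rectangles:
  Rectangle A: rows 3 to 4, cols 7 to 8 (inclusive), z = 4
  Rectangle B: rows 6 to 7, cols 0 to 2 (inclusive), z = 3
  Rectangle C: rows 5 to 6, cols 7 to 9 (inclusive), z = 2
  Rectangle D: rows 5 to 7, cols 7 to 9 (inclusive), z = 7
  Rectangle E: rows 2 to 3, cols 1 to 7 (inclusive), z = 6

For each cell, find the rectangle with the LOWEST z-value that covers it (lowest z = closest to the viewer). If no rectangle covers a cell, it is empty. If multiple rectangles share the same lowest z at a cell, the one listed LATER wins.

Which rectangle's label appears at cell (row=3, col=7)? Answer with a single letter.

Answer: A

Derivation:
Check cell (3,7):
  A: rows 3-4 cols 7-8 z=4 -> covers; best now A (z=4)
  B: rows 6-7 cols 0-2 -> outside (row miss)
  C: rows 5-6 cols 7-9 -> outside (row miss)
  D: rows 5-7 cols 7-9 -> outside (row miss)
  E: rows 2-3 cols 1-7 z=6 -> covers; best now A (z=4)
Winner: A at z=4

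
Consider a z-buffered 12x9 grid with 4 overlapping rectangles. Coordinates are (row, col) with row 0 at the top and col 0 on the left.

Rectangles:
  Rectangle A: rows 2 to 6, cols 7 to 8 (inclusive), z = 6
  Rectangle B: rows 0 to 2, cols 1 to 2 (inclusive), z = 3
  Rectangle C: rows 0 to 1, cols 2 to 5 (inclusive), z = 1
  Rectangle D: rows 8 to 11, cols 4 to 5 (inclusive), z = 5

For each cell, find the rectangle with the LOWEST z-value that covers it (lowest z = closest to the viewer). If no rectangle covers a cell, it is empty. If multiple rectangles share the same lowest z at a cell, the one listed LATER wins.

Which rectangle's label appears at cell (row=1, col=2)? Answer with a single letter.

Check cell (1,2):
  A: rows 2-6 cols 7-8 -> outside (row miss)
  B: rows 0-2 cols 1-2 z=3 -> covers; best now B (z=3)
  C: rows 0-1 cols 2-5 z=1 -> covers; best now C (z=1)
  D: rows 8-11 cols 4-5 -> outside (row miss)
Winner: C at z=1

Answer: C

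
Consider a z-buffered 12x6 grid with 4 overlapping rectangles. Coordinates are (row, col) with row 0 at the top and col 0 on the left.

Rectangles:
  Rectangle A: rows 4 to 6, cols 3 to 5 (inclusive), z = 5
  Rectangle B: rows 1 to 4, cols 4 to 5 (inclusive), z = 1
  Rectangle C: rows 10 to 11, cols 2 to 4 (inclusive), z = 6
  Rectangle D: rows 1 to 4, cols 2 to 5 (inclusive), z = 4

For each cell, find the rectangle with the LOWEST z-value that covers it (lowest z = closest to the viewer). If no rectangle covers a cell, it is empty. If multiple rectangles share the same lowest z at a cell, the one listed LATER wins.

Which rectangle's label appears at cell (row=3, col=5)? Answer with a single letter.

Check cell (3,5):
  A: rows 4-6 cols 3-5 -> outside (row miss)
  B: rows 1-4 cols 4-5 z=1 -> covers; best now B (z=1)
  C: rows 10-11 cols 2-4 -> outside (row miss)
  D: rows 1-4 cols 2-5 z=4 -> covers; best now B (z=1)
Winner: B at z=1

Answer: B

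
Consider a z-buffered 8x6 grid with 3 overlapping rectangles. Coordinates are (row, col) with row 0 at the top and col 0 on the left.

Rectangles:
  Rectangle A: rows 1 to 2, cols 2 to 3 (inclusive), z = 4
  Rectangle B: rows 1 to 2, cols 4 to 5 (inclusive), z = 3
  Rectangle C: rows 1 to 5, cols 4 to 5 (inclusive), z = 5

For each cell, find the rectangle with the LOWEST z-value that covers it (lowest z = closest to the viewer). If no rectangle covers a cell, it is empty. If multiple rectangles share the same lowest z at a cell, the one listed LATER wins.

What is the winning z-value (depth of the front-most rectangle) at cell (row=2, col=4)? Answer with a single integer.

Check cell (2,4):
  A: rows 1-2 cols 2-3 -> outside (col miss)
  B: rows 1-2 cols 4-5 z=3 -> covers; best now B (z=3)
  C: rows 1-5 cols 4-5 z=5 -> covers; best now B (z=3)
Winner: B at z=3

Answer: 3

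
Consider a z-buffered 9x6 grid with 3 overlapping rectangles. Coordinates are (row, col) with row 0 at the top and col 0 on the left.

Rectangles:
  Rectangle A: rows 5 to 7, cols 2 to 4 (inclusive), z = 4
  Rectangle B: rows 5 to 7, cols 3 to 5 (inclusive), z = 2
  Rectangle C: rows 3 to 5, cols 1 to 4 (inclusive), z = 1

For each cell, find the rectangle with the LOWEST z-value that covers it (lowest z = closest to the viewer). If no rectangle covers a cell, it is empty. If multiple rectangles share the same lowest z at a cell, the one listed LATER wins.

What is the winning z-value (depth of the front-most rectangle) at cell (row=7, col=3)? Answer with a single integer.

Answer: 2

Derivation:
Check cell (7,3):
  A: rows 5-7 cols 2-4 z=4 -> covers; best now A (z=4)
  B: rows 5-7 cols 3-5 z=2 -> covers; best now B (z=2)
  C: rows 3-5 cols 1-4 -> outside (row miss)
Winner: B at z=2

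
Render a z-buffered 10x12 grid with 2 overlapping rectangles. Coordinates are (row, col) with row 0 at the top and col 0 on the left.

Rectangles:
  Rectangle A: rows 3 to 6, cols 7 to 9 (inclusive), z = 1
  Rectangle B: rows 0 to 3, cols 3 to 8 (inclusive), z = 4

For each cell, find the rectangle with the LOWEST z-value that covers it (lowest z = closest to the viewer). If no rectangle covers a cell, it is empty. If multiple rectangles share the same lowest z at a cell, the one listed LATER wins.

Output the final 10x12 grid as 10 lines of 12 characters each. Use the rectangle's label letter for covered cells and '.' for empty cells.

...BBBBBB...
...BBBBBB...
...BBBBBB...
...BBBBAAA..
.......AAA..
.......AAA..
.......AAA..
............
............
............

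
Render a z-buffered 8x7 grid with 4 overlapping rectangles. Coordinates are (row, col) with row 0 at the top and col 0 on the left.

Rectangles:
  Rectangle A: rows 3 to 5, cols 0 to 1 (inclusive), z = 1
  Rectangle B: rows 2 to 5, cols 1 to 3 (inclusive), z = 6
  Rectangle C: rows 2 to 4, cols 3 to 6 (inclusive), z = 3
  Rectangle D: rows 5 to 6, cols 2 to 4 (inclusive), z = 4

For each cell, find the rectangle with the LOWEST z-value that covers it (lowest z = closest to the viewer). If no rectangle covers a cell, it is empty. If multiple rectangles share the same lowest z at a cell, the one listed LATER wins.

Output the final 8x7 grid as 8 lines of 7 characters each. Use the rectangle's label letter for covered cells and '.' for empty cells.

.......
.......
.BBCCCC
AABCCCC
AABCCCC
AADDD..
..DDD..
.......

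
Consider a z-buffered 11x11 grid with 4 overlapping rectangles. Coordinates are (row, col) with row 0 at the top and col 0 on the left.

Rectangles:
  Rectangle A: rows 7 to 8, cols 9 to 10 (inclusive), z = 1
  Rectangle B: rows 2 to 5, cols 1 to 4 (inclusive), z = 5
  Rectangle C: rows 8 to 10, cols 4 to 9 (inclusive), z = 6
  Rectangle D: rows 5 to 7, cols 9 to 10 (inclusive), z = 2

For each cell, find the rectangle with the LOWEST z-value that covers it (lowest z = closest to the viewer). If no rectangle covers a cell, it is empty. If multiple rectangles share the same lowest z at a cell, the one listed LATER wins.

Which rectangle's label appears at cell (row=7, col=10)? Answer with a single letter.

Answer: A

Derivation:
Check cell (7,10):
  A: rows 7-8 cols 9-10 z=1 -> covers; best now A (z=1)
  B: rows 2-5 cols 1-4 -> outside (row miss)
  C: rows 8-10 cols 4-9 -> outside (row miss)
  D: rows 5-7 cols 9-10 z=2 -> covers; best now A (z=1)
Winner: A at z=1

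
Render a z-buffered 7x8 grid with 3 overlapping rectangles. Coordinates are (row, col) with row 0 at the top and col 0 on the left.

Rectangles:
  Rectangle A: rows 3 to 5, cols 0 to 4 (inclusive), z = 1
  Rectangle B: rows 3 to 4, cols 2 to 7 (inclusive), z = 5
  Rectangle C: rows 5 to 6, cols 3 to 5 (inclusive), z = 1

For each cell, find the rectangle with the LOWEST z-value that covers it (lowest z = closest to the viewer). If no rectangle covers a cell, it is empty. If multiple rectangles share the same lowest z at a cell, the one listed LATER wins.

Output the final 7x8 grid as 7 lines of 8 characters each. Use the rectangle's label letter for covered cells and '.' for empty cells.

........
........
........
AAAAABBB
AAAAABBB
AAACCC..
...CCC..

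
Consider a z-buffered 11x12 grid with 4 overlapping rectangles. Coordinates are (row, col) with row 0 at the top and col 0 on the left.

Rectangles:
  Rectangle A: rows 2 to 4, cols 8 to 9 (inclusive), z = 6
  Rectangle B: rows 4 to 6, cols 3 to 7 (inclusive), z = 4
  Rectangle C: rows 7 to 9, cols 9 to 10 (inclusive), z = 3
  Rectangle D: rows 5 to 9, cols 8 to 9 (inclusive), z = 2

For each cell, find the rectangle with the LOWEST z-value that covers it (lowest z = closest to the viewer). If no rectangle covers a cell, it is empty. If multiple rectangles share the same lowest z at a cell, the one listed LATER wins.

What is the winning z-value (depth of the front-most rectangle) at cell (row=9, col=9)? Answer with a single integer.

Answer: 2

Derivation:
Check cell (9,9):
  A: rows 2-4 cols 8-9 -> outside (row miss)
  B: rows 4-6 cols 3-7 -> outside (row miss)
  C: rows 7-9 cols 9-10 z=3 -> covers; best now C (z=3)
  D: rows 5-9 cols 8-9 z=2 -> covers; best now D (z=2)
Winner: D at z=2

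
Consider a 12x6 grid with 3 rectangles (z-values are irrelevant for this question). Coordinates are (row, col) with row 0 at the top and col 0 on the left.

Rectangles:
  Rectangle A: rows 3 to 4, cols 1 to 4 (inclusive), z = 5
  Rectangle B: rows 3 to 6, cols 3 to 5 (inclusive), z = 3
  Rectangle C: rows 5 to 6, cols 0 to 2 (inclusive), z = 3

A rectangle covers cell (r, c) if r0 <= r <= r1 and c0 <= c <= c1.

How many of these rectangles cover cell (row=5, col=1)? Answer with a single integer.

Check cell (5,1):
  A: rows 3-4 cols 1-4 -> outside (row miss)
  B: rows 3-6 cols 3-5 -> outside (col miss)
  C: rows 5-6 cols 0-2 -> covers
Count covering = 1

Answer: 1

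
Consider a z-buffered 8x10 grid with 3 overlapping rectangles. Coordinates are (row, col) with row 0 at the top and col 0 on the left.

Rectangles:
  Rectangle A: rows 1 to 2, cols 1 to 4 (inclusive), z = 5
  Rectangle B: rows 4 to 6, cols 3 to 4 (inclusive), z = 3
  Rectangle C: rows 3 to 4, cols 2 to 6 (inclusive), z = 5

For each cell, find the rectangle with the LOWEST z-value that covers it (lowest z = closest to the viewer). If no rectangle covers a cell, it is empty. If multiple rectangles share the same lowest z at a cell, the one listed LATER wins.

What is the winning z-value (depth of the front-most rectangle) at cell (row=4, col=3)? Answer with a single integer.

Answer: 3

Derivation:
Check cell (4,3):
  A: rows 1-2 cols 1-4 -> outside (row miss)
  B: rows 4-6 cols 3-4 z=3 -> covers; best now B (z=3)
  C: rows 3-4 cols 2-6 z=5 -> covers; best now B (z=3)
Winner: B at z=3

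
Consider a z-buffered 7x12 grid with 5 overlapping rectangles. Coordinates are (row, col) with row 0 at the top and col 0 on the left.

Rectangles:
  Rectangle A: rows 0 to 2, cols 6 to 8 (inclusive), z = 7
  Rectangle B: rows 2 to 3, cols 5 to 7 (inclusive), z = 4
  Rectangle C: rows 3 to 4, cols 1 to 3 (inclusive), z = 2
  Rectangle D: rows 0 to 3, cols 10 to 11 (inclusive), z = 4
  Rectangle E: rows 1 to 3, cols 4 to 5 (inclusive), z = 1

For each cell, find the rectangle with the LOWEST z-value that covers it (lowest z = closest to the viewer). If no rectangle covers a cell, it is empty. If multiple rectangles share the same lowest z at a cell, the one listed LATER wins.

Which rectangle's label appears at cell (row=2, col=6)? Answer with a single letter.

Answer: B

Derivation:
Check cell (2,6):
  A: rows 0-2 cols 6-8 z=7 -> covers; best now A (z=7)
  B: rows 2-3 cols 5-7 z=4 -> covers; best now B (z=4)
  C: rows 3-4 cols 1-3 -> outside (row miss)
  D: rows 0-3 cols 10-11 -> outside (col miss)
  E: rows 1-3 cols 4-5 -> outside (col miss)
Winner: B at z=4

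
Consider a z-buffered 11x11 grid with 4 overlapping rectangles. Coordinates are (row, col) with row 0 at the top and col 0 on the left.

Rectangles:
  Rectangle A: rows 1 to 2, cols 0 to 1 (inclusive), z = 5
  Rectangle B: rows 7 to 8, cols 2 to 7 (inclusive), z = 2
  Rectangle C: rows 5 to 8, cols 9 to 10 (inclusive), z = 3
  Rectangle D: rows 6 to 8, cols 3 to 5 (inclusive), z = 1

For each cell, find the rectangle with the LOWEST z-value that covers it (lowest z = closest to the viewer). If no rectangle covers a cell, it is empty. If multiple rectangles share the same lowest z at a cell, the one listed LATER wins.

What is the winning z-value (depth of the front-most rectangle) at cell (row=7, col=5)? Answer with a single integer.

Answer: 1

Derivation:
Check cell (7,5):
  A: rows 1-2 cols 0-1 -> outside (row miss)
  B: rows 7-8 cols 2-7 z=2 -> covers; best now B (z=2)
  C: rows 5-8 cols 9-10 -> outside (col miss)
  D: rows 6-8 cols 3-5 z=1 -> covers; best now D (z=1)
Winner: D at z=1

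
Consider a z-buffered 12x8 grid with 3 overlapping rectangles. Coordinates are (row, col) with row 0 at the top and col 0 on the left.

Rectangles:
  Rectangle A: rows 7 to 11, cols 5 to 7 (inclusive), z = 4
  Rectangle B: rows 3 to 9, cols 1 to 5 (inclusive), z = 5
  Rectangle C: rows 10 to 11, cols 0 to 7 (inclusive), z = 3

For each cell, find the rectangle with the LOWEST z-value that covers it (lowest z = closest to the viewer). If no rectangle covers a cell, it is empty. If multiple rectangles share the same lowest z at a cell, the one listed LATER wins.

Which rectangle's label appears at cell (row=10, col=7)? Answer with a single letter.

Check cell (10,7):
  A: rows 7-11 cols 5-7 z=4 -> covers; best now A (z=4)
  B: rows 3-9 cols 1-5 -> outside (row miss)
  C: rows 10-11 cols 0-7 z=3 -> covers; best now C (z=3)
Winner: C at z=3

Answer: C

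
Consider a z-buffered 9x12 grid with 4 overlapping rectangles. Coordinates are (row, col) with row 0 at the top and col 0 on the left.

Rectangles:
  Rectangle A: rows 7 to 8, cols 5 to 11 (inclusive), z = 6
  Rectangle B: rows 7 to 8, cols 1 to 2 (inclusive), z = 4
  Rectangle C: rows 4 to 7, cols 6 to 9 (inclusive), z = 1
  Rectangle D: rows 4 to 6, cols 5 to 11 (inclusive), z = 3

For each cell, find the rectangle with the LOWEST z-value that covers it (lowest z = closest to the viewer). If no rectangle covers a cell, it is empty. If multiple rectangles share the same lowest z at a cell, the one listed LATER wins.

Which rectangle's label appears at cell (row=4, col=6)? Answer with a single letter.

Check cell (4,6):
  A: rows 7-8 cols 5-11 -> outside (row miss)
  B: rows 7-8 cols 1-2 -> outside (row miss)
  C: rows 4-7 cols 6-9 z=1 -> covers; best now C (z=1)
  D: rows 4-6 cols 5-11 z=3 -> covers; best now C (z=1)
Winner: C at z=1

Answer: C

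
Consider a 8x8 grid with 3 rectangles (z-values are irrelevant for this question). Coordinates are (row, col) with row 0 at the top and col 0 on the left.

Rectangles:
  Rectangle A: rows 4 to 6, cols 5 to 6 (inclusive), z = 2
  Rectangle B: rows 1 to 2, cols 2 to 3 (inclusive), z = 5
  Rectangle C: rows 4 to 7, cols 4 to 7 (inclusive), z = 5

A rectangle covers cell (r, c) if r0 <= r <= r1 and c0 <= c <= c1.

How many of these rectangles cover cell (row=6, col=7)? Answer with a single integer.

Check cell (6,7):
  A: rows 4-6 cols 5-6 -> outside (col miss)
  B: rows 1-2 cols 2-3 -> outside (row miss)
  C: rows 4-7 cols 4-7 -> covers
Count covering = 1

Answer: 1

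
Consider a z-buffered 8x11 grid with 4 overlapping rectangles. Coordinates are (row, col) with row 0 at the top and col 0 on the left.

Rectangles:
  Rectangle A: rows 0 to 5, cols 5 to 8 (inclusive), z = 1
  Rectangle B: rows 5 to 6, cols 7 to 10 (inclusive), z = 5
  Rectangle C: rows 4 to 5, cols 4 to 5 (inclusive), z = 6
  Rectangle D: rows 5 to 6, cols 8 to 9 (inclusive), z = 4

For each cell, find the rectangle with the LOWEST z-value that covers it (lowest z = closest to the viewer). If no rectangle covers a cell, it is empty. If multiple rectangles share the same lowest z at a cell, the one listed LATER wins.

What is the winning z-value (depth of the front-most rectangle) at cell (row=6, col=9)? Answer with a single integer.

Answer: 4

Derivation:
Check cell (6,9):
  A: rows 0-5 cols 5-8 -> outside (row miss)
  B: rows 5-6 cols 7-10 z=5 -> covers; best now B (z=5)
  C: rows 4-5 cols 4-5 -> outside (row miss)
  D: rows 5-6 cols 8-9 z=4 -> covers; best now D (z=4)
Winner: D at z=4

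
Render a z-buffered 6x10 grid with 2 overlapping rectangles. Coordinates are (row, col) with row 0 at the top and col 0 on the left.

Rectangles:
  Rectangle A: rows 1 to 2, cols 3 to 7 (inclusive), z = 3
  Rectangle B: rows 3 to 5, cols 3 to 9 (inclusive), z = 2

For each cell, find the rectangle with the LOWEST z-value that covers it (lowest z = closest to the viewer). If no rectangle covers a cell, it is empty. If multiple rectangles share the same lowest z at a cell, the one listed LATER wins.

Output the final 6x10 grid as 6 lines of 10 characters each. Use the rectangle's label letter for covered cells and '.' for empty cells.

..........
...AAAAA..
...AAAAA..
...BBBBBBB
...BBBBBBB
...BBBBBBB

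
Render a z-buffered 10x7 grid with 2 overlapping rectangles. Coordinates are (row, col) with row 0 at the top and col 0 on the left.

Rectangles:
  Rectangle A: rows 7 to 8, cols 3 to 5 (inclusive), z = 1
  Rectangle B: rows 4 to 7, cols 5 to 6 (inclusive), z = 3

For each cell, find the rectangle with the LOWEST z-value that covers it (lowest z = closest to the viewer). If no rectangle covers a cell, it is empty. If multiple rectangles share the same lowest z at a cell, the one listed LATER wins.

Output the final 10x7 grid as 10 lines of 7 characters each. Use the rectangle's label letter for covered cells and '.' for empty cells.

.......
.......
.......
.......
.....BB
.....BB
.....BB
...AAAB
...AAA.
.......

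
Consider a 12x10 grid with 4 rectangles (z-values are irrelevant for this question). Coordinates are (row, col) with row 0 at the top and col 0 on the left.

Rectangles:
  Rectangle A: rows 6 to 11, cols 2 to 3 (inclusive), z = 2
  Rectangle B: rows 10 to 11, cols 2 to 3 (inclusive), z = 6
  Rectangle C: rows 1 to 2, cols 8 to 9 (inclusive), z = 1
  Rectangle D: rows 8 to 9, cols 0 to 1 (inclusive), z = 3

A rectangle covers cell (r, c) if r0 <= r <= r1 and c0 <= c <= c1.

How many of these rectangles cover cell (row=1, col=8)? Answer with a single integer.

Check cell (1,8):
  A: rows 6-11 cols 2-3 -> outside (row miss)
  B: rows 10-11 cols 2-3 -> outside (row miss)
  C: rows 1-2 cols 8-9 -> covers
  D: rows 8-9 cols 0-1 -> outside (row miss)
Count covering = 1

Answer: 1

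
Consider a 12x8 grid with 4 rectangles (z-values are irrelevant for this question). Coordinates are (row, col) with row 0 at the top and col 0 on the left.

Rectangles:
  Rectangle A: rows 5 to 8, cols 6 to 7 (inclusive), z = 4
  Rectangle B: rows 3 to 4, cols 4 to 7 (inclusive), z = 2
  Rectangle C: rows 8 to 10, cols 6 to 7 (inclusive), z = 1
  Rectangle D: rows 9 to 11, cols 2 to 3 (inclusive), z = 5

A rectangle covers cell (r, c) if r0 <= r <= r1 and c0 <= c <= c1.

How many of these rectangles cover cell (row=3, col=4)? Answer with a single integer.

Check cell (3,4):
  A: rows 5-8 cols 6-7 -> outside (row miss)
  B: rows 3-4 cols 4-7 -> covers
  C: rows 8-10 cols 6-7 -> outside (row miss)
  D: rows 9-11 cols 2-3 -> outside (row miss)
Count covering = 1

Answer: 1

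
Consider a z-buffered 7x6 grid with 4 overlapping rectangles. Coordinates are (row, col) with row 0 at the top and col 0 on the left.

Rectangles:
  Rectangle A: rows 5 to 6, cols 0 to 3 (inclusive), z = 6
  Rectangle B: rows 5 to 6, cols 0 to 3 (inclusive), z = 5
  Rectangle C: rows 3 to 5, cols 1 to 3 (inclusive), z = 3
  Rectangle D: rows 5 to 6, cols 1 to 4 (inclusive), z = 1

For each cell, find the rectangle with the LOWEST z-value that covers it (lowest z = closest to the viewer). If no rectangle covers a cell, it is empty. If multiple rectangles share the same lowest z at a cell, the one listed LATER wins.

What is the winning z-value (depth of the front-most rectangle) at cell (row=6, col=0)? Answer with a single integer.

Answer: 5

Derivation:
Check cell (6,0):
  A: rows 5-6 cols 0-3 z=6 -> covers; best now A (z=6)
  B: rows 5-6 cols 0-3 z=5 -> covers; best now B (z=5)
  C: rows 3-5 cols 1-3 -> outside (row miss)
  D: rows 5-6 cols 1-4 -> outside (col miss)
Winner: B at z=5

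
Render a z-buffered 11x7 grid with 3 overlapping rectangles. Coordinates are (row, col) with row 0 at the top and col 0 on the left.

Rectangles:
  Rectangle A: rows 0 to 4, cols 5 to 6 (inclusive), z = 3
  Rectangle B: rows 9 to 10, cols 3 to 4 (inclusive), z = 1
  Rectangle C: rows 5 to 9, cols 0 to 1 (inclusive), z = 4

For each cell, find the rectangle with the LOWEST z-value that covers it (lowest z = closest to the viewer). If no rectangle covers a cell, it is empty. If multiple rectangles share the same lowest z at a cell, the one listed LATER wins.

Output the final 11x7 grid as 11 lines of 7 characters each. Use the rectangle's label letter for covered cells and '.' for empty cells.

.....AA
.....AA
.....AA
.....AA
.....AA
CC.....
CC.....
CC.....
CC.....
CC.BB..
...BB..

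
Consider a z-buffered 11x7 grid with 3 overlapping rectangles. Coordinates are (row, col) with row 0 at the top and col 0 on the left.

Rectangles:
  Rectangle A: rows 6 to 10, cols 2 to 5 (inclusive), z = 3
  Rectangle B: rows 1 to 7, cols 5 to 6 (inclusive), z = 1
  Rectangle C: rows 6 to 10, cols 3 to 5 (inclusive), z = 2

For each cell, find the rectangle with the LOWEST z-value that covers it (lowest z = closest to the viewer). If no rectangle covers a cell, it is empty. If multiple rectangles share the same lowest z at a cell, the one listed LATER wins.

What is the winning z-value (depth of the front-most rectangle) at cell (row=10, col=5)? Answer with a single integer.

Answer: 2

Derivation:
Check cell (10,5):
  A: rows 6-10 cols 2-5 z=3 -> covers; best now A (z=3)
  B: rows 1-7 cols 5-6 -> outside (row miss)
  C: rows 6-10 cols 3-5 z=2 -> covers; best now C (z=2)
Winner: C at z=2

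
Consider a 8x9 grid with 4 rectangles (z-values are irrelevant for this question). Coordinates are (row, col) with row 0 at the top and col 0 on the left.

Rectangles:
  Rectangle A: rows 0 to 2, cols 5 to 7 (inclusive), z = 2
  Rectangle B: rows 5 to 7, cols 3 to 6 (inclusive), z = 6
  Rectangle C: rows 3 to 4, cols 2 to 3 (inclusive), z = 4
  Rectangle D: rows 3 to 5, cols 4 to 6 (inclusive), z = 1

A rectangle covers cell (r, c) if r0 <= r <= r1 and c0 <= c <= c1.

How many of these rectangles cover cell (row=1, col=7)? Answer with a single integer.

Check cell (1,7):
  A: rows 0-2 cols 5-7 -> covers
  B: rows 5-7 cols 3-6 -> outside (row miss)
  C: rows 3-4 cols 2-3 -> outside (row miss)
  D: rows 3-5 cols 4-6 -> outside (row miss)
Count covering = 1

Answer: 1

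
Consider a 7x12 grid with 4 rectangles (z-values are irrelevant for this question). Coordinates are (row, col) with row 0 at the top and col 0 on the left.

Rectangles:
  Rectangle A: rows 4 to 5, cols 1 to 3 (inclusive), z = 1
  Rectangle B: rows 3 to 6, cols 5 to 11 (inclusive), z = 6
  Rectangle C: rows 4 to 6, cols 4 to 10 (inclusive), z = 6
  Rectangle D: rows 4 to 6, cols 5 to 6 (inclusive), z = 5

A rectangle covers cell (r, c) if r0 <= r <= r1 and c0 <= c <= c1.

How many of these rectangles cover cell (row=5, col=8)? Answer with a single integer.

Answer: 2

Derivation:
Check cell (5,8):
  A: rows 4-5 cols 1-3 -> outside (col miss)
  B: rows 3-6 cols 5-11 -> covers
  C: rows 4-6 cols 4-10 -> covers
  D: rows 4-6 cols 5-6 -> outside (col miss)
Count covering = 2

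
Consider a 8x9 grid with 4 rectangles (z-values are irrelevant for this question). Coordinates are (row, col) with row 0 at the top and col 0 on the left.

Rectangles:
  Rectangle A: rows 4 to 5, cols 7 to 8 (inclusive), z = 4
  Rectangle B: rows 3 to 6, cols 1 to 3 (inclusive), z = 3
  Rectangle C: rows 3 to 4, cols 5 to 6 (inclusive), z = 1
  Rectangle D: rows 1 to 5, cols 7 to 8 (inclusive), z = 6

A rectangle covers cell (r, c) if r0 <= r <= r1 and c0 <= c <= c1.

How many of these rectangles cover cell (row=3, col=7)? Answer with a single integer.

Answer: 1

Derivation:
Check cell (3,7):
  A: rows 4-5 cols 7-8 -> outside (row miss)
  B: rows 3-6 cols 1-3 -> outside (col miss)
  C: rows 3-4 cols 5-6 -> outside (col miss)
  D: rows 1-5 cols 7-8 -> covers
Count covering = 1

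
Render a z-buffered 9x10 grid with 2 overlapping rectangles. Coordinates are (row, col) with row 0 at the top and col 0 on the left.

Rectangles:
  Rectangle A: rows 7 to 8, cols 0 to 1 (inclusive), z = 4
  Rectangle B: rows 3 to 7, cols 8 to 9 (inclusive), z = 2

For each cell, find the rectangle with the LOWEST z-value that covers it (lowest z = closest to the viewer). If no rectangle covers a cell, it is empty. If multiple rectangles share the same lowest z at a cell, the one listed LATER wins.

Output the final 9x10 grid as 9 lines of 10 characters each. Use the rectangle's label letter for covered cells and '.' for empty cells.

..........
..........
..........
........BB
........BB
........BB
........BB
AA......BB
AA........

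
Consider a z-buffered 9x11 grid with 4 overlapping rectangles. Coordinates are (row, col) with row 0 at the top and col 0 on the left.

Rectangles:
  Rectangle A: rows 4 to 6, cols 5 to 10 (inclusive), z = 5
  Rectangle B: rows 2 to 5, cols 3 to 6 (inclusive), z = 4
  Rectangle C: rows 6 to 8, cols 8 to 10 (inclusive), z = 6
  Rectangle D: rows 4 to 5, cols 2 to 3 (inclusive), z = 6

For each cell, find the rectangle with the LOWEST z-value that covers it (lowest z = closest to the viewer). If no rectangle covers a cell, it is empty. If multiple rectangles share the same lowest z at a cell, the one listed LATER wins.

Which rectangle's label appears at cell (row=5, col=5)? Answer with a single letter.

Answer: B

Derivation:
Check cell (5,5):
  A: rows 4-6 cols 5-10 z=5 -> covers; best now A (z=5)
  B: rows 2-5 cols 3-6 z=4 -> covers; best now B (z=4)
  C: rows 6-8 cols 8-10 -> outside (row miss)
  D: rows 4-5 cols 2-3 -> outside (col miss)
Winner: B at z=4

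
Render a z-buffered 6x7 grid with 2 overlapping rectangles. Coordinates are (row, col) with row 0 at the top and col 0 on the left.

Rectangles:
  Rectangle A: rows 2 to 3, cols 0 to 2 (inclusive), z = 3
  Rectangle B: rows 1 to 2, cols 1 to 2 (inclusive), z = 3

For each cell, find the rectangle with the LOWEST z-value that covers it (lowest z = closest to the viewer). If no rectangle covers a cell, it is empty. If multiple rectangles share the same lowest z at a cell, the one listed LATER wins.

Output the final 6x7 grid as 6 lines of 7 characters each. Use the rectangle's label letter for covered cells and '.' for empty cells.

.......
.BB....
ABB....
AAA....
.......
.......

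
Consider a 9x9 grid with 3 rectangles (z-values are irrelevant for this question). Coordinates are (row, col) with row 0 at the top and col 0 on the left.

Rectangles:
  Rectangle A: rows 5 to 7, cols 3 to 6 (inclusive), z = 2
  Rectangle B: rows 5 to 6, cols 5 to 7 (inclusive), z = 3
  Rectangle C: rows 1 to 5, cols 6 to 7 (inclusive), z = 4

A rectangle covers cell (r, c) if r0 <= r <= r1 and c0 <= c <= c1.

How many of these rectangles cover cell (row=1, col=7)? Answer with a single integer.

Answer: 1

Derivation:
Check cell (1,7):
  A: rows 5-7 cols 3-6 -> outside (row miss)
  B: rows 5-6 cols 5-7 -> outside (row miss)
  C: rows 1-5 cols 6-7 -> covers
Count covering = 1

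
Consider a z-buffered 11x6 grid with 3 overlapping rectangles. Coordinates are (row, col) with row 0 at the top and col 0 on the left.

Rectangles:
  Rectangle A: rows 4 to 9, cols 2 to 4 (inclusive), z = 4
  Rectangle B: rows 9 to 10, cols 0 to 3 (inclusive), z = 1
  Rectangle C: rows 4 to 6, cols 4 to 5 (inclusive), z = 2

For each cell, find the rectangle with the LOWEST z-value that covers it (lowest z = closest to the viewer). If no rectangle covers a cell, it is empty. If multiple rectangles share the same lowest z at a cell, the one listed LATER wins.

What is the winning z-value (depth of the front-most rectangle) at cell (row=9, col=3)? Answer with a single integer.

Answer: 1

Derivation:
Check cell (9,3):
  A: rows 4-9 cols 2-4 z=4 -> covers; best now A (z=4)
  B: rows 9-10 cols 0-3 z=1 -> covers; best now B (z=1)
  C: rows 4-6 cols 4-5 -> outside (row miss)
Winner: B at z=1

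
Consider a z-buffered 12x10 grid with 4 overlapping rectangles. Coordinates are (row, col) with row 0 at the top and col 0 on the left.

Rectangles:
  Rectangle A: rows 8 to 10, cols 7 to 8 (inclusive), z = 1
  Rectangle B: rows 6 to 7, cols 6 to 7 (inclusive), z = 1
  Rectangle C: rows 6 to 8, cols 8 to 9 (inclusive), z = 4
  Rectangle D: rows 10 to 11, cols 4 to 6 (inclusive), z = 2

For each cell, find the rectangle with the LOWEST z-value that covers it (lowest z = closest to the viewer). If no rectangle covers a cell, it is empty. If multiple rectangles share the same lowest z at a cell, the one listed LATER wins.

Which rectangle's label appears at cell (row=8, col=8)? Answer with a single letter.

Answer: A

Derivation:
Check cell (8,8):
  A: rows 8-10 cols 7-8 z=1 -> covers; best now A (z=1)
  B: rows 6-7 cols 6-7 -> outside (row miss)
  C: rows 6-8 cols 8-9 z=4 -> covers; best now A (z=1)
  D: rows 10-11 cols 4-6 -> outside (row miss)
Winner: A at z=1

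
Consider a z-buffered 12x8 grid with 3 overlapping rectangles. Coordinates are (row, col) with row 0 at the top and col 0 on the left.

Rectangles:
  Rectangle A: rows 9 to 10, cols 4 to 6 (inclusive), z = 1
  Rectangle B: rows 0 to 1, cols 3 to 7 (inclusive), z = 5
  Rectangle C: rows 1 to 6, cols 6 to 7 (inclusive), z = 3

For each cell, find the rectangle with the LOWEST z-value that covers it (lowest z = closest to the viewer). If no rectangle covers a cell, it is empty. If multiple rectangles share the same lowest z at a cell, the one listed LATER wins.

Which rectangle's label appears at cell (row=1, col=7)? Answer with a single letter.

Check cell (1,7):
  A: rows 9-10 cols 4-6 -> outside (row miss)
  B: rows 0-1 cols 3-7 z=5 -> covers; best now B (z=5)
  C: rows 1-6 cols 6-7 z=3 -> covers; best now C (z=3)
Winner: C at z=3

Answer: C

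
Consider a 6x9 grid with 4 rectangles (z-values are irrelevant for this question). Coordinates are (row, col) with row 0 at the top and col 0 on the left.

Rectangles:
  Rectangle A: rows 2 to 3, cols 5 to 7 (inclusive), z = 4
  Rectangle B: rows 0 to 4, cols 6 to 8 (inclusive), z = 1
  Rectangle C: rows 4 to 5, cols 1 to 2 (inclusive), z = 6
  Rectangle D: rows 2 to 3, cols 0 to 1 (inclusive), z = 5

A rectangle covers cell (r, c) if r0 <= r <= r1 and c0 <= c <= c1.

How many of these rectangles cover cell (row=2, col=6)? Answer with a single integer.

Answer: 2

Derivation:
Check cell (2,6):
  A: rows 2-3 cols 5-7 -> covers
  B: rows 0-4 cols 6-8 -> covers
  C: rows 4-5 cols 1-2 -> outside (row miss)
  D: rows 2-3 cols 0-1 -> outside (col miss)
Count covering = 2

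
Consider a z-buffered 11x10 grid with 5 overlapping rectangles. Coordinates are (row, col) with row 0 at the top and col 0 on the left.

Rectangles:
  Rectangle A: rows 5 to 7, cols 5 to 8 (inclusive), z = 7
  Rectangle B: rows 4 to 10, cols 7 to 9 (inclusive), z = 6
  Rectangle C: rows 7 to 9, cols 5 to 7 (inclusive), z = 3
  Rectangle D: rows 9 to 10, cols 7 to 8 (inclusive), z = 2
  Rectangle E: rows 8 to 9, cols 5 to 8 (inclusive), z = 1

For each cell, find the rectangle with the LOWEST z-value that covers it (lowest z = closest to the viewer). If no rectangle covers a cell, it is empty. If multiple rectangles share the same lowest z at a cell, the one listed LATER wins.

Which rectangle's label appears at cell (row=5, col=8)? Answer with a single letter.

Check cell (5,8):
  A: rows 5-7 cols 5-8 z=7 -> covers; best now A (z=7)
  B: rows 4-10 cols 7-9 z=6 -> covers; best now B (z=6)
  C: rows 7-9 cols 5-7 -> outside (row miss)
  D: rows 9-10 cols 7-8 -> outside (row miss)
  E: rows 8-9 cols 5-8 -> outside (row miss)
Winner: B at z=6

Answer: B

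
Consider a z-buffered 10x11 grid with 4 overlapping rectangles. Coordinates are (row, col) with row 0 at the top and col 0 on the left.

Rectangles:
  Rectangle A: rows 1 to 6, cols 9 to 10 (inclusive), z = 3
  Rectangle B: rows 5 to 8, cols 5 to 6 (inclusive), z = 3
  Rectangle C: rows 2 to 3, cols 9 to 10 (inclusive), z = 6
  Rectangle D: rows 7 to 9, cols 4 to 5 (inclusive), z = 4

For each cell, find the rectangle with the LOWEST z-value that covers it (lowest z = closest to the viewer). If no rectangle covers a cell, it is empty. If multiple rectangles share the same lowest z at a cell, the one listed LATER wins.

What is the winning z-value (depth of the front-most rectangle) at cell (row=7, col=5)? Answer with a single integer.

Check cell (7,5):
  A: rows 1-6 cols 9-10 -> outside (row miss)
  B: rows 5-8 cols 5-6 z=3 -> covers; best now B (z=3)
  C: rows 2-3 cols 9-10 -> outside (row miss)
  D: rows 7-9 cols 4-5 z=4 -> covers; best now B (z=3)
Winner: B at z=3

Answer: 3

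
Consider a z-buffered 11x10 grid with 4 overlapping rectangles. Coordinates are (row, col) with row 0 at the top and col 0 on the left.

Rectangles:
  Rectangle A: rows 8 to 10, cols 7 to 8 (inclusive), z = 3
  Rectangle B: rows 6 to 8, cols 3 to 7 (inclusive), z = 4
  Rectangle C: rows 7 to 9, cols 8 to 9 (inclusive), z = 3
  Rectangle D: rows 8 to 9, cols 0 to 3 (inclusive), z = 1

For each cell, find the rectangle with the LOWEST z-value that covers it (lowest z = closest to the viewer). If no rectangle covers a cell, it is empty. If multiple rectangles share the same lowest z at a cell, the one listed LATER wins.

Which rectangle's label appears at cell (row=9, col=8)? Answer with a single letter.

Check cell (9,8):
  A: rows 8-10 cols 7-8 z=3 -> covers; best now A (z=3)
  B: rows 6-8 cols 3-7 -> outside (row miss)
  C: rows 7-9 cols 8-9 z=3 -> covers; best now C (z=3)
  D: rows 8-9 cols 0-3 -> outside (col miss)
Winner: C at z=3

Answer: C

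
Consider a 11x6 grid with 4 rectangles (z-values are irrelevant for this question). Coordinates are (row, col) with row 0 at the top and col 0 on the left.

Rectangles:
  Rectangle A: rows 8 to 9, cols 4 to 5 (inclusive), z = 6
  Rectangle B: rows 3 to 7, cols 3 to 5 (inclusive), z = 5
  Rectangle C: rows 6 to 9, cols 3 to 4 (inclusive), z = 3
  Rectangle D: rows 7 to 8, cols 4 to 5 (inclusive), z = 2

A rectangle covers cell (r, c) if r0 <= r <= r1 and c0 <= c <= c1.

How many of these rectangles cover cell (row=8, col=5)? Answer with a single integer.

Answer: 2

Derivation:
Check cell (8,5):
  A: rows 8-9 cols 4-5 -> covers
  B: rows 3-7 cols 3-5 -> outside (row miss)
  C: rows 6-9 cols 3-4 -> outside (col miss)
  D: rows 7-8 cols 4-5 -> covers
Count covering = 2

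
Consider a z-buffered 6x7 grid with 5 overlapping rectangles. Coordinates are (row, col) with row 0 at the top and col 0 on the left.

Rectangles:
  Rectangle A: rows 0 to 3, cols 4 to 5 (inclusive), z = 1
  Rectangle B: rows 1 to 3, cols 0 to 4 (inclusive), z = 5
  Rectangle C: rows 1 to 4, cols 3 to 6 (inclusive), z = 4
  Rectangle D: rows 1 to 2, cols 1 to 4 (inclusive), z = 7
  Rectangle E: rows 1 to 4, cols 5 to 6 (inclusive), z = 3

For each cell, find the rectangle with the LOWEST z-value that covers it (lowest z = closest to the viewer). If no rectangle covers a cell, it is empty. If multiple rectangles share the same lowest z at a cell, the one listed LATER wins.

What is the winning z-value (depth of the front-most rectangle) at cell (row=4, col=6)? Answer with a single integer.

Check cell (4,6):
  A: rows 0-3 cols 4-5 -> outside (row miss)
  B: rows 1-3 cols 0-4 -> outside (row miss)
  C: rows 1-4 cols 3-6 z=4 -> covers; best now C (z=4)
  D: rows 1-2 cols 1-4 -> outside (row miss)
  E: rows 1-4 cols 5-6 z=3 -> covers; best now E (z=3)
Winner: E at z=3

Answer: 3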